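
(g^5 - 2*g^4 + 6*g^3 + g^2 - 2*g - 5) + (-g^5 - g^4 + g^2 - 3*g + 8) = -3*g^4 + 6*g^3 + 2*g^2 - 5*g + 3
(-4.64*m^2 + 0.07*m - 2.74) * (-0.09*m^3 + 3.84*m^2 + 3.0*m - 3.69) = 0.4176*m^5 - 17.8239*m^4 - 13.4046*m^3 + 6.81*m^2 - 8.4783*m + 10.1106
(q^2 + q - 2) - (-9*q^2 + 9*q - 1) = 10*q^2 - 8*q - 1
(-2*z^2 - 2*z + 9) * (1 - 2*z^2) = 4*z^4 + 4*z^3 - 20*z^2 - 2*z + 9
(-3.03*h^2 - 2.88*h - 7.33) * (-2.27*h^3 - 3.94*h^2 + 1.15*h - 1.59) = 6.8781*h^5 + 18.4758*h^4 + 24.5018*h^3 + 30.3859*h^2 - 3.8503*h + 11.6547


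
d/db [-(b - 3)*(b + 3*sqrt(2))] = -2*b - 3*sqrt(2) + 3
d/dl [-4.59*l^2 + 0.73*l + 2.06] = 0.73 - 9.18*l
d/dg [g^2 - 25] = 2*g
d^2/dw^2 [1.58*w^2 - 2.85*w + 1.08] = 3.16000000000000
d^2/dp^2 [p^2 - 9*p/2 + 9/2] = 2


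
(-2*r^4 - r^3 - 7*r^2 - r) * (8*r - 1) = -16*r^5 - 6*r^4 - 55*r^3 - r^2 + r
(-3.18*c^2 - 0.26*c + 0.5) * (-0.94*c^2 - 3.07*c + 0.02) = 2.9892*c^4 + 10.007*c^3 + 0.2646*c^2 - 1.5402*c + 0.01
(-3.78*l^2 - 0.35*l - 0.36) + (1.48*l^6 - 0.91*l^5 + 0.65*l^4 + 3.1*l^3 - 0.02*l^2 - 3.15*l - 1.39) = 1.48*l^6 - 0.91*l^5 + 0.65*l^4 + 3.1*l^3 - 3.8*l^2 - 3.5*l - 1.75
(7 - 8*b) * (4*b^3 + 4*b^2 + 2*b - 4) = -32*b^4 - 4*b^3 + 12*b^2 + 46*b - 28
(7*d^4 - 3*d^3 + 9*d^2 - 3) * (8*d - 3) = 56*d^5 - 45*d^4 + 81*d^3 - 27*d^2 - 24*d + 9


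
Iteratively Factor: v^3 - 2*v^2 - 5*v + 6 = (v + 2)*(v^2 - 4*v + 3) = (v - 1)*(v + 2)*(v - 3)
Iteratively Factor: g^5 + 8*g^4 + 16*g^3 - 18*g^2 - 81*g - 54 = (g + 1)*(g^4 + 7*g^3 + 9*g^2 - 27*g - 54) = (g - 2)*(g + 1)*(g^3 + 9*g^2 + 27*g + 27) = (g - 2)*(g + 1)*(g + 3)*(g^2 + 6*g + 9) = (g - 2)*(g + 1)*(g + 3)^2*(g + 3)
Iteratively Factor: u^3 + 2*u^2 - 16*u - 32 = (u - 4)*(u^2 + 6*u + 8) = (u - 4)*(u + 4)*(u + 2)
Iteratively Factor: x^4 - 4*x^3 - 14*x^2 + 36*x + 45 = (x + 1)*(x^3 - 5*x^2 - 9*x + 45) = (x + 1)*(x + 3)*(x^2 - 8*x + 15) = (x - 5)*(x + 1)*(x + 3)*(x - 3)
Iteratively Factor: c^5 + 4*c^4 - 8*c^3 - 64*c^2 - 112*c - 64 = (c - 4)*(c^4 + 8*c^3 + 24*c^2 + 32*c + 16) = (c - 4)*(c + 2)*(c^3 + 6*c^2 + 12*c + 8) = (c - 4)*(c + 2)^2*(c^2 + 4*c + 4) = (c - 4)*(c + 2)^3*(c + 2)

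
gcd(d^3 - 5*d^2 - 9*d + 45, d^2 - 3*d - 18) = d + 3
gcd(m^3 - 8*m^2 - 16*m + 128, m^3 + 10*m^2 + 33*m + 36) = m + 4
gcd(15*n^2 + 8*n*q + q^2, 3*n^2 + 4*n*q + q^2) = 3*n + q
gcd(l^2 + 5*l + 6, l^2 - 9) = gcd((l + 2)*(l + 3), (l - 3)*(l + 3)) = l + 3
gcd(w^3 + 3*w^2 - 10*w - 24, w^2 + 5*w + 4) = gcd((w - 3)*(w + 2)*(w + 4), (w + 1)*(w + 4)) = w + 4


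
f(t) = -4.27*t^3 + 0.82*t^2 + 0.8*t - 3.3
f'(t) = -12.81*t^2 + 1.64*t + 0.8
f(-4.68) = 448.60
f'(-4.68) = -287.44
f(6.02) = -900.34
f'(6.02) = -453.57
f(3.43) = -163.22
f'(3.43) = -144.28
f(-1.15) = 3.36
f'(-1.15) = -18.03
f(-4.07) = 294.91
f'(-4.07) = -218.07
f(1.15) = -7.79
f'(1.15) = -14.26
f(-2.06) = 35.86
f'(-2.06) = -56.94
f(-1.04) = 1.56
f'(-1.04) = -14.76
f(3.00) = -108.81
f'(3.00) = -109.57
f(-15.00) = 14580.45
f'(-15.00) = -2906.05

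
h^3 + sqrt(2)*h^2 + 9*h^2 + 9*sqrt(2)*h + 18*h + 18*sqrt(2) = (h + 3)*(h + 6)*(h + sqrt(2))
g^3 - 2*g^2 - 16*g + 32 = (g - 4)*(g - 2)*(g + 4)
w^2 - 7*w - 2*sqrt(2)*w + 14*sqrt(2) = (w - 7)*(w - 2*sqrt(2))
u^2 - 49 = (u - 7)*(u + 7)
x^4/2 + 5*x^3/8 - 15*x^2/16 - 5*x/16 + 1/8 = (x/2 + 1)*(x - 1)*(x - 1/4)*(x + 1/2)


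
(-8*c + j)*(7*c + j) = -56*c^2 - c*j + j^2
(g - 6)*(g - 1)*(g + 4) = g^3 - 3*g^2 - 22*g + 24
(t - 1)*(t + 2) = t^2 + t - 2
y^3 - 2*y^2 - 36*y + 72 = (y - 6)*(y - 2)*(y + 6)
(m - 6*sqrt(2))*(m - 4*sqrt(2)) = m^2 - 10*sqrt(2)*m + 48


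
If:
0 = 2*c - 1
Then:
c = 1/2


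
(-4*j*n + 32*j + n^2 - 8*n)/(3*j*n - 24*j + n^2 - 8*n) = (-4*j + n)/(3*j + n)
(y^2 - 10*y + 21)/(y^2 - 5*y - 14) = (y - 3)/(y + 2)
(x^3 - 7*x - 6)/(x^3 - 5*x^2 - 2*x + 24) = (x + 1)/(x - 4)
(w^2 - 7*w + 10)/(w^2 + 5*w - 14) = (w - 5)/(w + 7)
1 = 1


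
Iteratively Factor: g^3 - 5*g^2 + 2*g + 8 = (g + 1)*(g^2 - 6*g + 8) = (g - 4)*(g + 1)*(g - 2)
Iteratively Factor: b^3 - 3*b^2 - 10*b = (b + 2)*(b^2 - 5*b) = (b - 5)*(b + 2)*(b)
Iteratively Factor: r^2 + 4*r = (r + 4)*(r)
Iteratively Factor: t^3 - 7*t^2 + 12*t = (t)*(t^2 - 7*t + 12) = t*(t - 4)*(t - 3)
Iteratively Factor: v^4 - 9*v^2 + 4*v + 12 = (v + 3)*(v^3 - 3*v^2 + 4) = (v + 1)*(v + 3)*(v^2 - 4*v + 4) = (v - 2)*(v + 1)*(v + 3)*(v - 2)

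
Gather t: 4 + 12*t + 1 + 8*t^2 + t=8*t^2 + 13*t + 5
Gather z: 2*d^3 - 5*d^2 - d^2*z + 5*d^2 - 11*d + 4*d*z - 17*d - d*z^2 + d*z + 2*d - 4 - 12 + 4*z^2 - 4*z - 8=2*d^3 - 26*d + z^2*(4 - d) + z*(-d^2 + 5*d - 4) - 24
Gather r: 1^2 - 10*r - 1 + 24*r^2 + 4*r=24*r^2 - 6*r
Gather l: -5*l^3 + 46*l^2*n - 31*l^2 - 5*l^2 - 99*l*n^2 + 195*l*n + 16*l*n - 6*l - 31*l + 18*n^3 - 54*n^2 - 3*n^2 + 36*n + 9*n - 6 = -5*l^3 + l^2*(46*n - 36) + l*(-99*n^2 + 211*n - 37) + 18*n^3 - 57*n^2 + 45*n - 6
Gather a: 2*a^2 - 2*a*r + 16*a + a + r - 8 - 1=2*a^2 + a*(17 - 2*r) + r - 9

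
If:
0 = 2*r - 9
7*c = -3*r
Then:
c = -27/14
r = 9/2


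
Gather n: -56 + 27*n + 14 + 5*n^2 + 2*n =5*n^2 + 29*n - 42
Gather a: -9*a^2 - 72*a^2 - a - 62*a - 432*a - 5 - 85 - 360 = -81*a^2 - 495*a - 450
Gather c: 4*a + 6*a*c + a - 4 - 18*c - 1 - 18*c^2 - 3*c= 5*a - 18*c^2 + c*(6*a - 21) - 5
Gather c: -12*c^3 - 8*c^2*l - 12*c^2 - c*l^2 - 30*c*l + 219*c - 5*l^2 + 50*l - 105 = -12*c^3 + c^2*(-8*l - 12) + c*(-l^2 - 30*l + 219) - 5*l^2 + 50*l - 105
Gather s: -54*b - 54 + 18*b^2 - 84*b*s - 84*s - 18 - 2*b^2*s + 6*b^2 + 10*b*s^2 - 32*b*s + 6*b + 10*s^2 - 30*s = 24*b^2 - 48*b + s^2*(10*b + 10) + s*(-2*b^2 - 116*b - 114) - 72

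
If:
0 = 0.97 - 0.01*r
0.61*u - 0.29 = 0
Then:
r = 97.00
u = 0.48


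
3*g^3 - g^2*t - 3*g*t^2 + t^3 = (-3*g + t)*(-g + t)*(g + t)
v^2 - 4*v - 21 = (v - 7)*(v + 3)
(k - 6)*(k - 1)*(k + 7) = k^3 - 43*k + 42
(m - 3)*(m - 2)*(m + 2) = m^3 - 3*m^2 - 4*m + 12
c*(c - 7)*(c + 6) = c^3 - c^2 - 42*c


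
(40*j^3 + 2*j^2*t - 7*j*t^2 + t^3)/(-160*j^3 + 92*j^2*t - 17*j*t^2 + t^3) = (2*j + t)/(-8*j + t)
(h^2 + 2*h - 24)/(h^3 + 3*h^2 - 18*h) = (h - 4)/(h*(h - 3))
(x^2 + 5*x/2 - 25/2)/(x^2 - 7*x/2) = (2*x^2 + 5*x - 25)/(x*(2*x - 7))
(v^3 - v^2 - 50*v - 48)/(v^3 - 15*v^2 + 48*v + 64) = (v + 6)/(v - 8)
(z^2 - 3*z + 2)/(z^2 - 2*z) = (z - 1)/z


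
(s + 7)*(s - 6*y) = s^2 - 6*s*y + 7*s - 42*y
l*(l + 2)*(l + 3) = l^3 + 5*l^2 + 6*l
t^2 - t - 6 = (t - 3)*(t + 2)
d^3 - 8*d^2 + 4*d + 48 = (d - 6)*(d - 4)*(d + 2)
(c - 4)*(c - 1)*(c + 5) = c^3 - 21*c + 20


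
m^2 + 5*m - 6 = (m - 1)*(m + 6)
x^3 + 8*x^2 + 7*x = x*(x + 1)*(x + 7)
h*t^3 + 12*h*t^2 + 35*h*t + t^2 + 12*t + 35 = (t + 5)*(t + 7)*(h*t + 1)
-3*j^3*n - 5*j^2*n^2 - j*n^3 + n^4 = n*(-3*j + n)*(j + n)^2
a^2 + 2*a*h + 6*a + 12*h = (a + 6)*(a + 2*h)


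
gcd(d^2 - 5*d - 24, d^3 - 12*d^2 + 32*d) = d - 8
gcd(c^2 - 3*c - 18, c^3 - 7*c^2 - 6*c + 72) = c^2 - 3*c - 18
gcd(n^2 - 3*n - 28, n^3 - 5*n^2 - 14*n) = n - 7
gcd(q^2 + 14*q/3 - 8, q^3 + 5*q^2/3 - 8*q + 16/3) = q - 4/3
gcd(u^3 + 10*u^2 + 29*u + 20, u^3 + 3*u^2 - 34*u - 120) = u^2 + 9*u + 20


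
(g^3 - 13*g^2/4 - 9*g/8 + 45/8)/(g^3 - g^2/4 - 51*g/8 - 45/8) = (2*g - 3)/(2*g + 3)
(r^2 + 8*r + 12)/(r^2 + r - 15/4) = 4*(r^2 + 8*r + 12)/(4*r^2 + 4*r - 15)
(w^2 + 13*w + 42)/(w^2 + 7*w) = (w + 6)/w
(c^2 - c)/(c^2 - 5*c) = (c - 1)/(c - 5)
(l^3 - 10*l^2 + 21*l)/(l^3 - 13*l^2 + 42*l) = (l - 3)/(l - 6)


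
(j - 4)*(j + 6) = j^2 + 2*j - 24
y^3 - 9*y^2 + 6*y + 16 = (y - 8)*(y - 2)*(y + 1)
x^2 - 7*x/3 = x*(x - 7/3)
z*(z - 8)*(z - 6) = z^3 - 14*z^2 + 48*z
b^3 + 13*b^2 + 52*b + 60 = (b + 2)*(b + 5)*(b + 6)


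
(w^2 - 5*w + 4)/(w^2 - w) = (w - 4)/w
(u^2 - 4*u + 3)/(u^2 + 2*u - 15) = (u - 1)/(u + 5)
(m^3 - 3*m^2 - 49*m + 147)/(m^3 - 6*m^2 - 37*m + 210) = (m^2 + 4*m - 21)/(m^2 + m - 30)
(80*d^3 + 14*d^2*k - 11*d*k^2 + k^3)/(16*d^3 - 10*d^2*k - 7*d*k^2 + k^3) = (5*d - k)/(d - k)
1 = 1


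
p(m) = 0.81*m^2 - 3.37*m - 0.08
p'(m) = 1.62*m - 3.37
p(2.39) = -3.51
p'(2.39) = 0.50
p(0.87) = -2.40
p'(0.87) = -1.96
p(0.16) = -0.60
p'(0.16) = -3.11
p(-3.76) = 24.04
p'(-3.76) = -9.46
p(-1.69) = 7.93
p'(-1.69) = -6.11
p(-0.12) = 0.34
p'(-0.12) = -3.56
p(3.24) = -2.50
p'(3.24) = 1.88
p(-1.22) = 5.24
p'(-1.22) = -5.35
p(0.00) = -0.08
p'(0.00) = -3.37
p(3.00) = -2.90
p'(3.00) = 1.49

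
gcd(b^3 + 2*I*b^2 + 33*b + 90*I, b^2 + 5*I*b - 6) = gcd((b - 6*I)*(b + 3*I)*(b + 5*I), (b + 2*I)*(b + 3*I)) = b + 3*I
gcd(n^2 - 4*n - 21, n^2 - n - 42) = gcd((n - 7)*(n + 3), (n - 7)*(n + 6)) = n - 7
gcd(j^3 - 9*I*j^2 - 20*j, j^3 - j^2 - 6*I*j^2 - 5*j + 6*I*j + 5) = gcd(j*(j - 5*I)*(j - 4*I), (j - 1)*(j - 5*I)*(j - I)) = j - 5*I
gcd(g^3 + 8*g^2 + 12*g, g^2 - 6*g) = g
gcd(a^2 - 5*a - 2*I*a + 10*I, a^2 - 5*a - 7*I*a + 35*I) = a - 5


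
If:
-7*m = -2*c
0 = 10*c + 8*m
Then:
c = 0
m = 0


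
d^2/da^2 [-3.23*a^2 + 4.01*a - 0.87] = -6.46000000000000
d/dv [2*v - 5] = 2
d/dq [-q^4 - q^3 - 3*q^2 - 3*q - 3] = -4*q^3 - 3*q^2 - 6*q - 3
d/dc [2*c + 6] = 2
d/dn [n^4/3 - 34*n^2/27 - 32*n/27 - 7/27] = 4*n^3/3 - 68*n/27 - 32/27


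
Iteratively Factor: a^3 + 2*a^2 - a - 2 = (a + 1)*(a^2 + a - 2) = (a - 1)*(a + 1)*(a + 2)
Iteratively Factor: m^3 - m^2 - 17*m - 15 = (m + 1)*(m^2 - 2*m - 15) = (m - 5)*(m + 1)*(m + 3)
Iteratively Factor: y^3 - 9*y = (y - 3)*(y^2 + 3*y) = (y - 3)*(y + 3)*(y)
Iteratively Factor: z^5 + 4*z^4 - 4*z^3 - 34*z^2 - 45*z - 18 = (z + 3)*(z^4 + z^3 - 7*z^2 - 13*z - 6) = (z + 1)*(z + 3)*(z^3 - 7*z - 6) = (z - 3)*(z + 1)*(z + 3)*(z^2 + 3*z + 2) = (z - 3)*(z + 1)^2*(z + 3)*(z + 2)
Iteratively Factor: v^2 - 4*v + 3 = (v - 1)*(v - 3)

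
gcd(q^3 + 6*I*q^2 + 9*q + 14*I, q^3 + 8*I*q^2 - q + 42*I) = q^2 + 5*I*q + 14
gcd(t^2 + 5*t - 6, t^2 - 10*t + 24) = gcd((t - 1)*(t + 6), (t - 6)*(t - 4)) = 1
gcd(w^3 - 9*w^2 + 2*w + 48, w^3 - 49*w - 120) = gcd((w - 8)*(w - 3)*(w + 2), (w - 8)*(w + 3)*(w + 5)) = w - 8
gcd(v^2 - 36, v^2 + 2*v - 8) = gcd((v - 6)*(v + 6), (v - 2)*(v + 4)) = 1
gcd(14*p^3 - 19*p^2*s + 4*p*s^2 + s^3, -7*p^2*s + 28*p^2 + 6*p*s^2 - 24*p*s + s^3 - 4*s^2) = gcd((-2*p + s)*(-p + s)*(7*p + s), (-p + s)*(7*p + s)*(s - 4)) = 7*p^2 - 6*p*s - s^2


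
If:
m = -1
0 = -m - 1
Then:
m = -1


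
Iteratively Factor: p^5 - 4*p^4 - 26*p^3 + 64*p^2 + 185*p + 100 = (p + 1)*(p^4 - 5*p^3 - 21*p^2 + 85*p + 100) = (p + 1)*(p + 4)*(p^3 - 9*p^2 + 15*p + 25) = (p - 5)*(p + 1)*(p + 4)*(p^2 - 4*p - 5) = (p - 5)*(p + 1)^2*(p + 4)*(p - 5)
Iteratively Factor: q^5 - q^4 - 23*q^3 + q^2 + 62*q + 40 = (q + 1)*(q^4 - 2*q^3 - 21*q^2 + 22*q + 40) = (q - 5)*(q + 1)*(q^3 + 3*q^2 - 6*q - 8) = (q - 5)*(q + 1)*(q + 4)*(q^2 - q - 2) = (q - 5)*(q - 2)*(q + 1)*(q + 4)*(q + 1)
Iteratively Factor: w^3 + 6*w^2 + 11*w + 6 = (w + 1)*(w^2 + 5*w + 6) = (w + 1)*(w + 3)*(w + 2)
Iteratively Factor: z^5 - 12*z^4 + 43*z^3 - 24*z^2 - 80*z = (z + 1)*(z^4 - 13*z^3 + 56*z^2 - 80*z) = z*(z + 1)*(z^3 - 13*z^2 + 56*z - 80) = z*(z - 5)*(z + 1)*(z^2 - 8*z + 16) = z*(z - 5)*(z - 4)*(z + 1)*(z - 4)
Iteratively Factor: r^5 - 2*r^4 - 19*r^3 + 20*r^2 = (r)*(r^4 - 2*r^3 - 19*r^2 + 20*r) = r^2*(r^3 - 2*r^2 - 19*r + 20) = r^2*(r + 4)*(r^2 - 6*r + 5) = r^2*(r - 5)*(r + 4)*(r - 1)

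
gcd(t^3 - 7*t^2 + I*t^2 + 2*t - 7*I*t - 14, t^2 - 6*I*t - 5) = t - I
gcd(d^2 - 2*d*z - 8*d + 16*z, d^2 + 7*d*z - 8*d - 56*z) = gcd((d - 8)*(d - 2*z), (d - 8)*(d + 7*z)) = d - 8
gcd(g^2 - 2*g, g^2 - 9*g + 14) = g - 2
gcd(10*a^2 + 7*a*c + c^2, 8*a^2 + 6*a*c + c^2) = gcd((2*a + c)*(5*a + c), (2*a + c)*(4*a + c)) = 2*a + c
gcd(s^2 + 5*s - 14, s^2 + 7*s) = s + 7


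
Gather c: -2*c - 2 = -2*c - 2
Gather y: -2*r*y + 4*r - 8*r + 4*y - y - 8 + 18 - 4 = -4*r + y*(3 - 2*r) + 6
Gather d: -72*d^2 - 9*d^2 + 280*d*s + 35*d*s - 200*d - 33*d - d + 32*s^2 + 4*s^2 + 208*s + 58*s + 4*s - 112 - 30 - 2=-81*d^2 + d*(315*s - 234) + 36*s^2 + 270*s - 144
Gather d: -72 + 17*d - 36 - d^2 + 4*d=-d^2 + 21*d - 108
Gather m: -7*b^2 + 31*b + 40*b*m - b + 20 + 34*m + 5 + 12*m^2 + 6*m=-7*b^2 + 30*b + 12*m^2 + m*(40*b + 40) + 25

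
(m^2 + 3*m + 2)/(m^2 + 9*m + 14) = (m + 1)/(m + 7)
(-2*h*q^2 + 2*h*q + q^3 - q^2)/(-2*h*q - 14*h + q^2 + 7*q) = q*(q - 1)/(q + 7)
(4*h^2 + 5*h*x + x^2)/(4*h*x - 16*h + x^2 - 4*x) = (h + x)/(x - 4)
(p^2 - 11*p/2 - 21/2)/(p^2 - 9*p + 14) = (p + 3/2)/(p - 2)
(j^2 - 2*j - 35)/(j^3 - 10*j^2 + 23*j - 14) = (j + 5)/(j^2 - 3*j + 2)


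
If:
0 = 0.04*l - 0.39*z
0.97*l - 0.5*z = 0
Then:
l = 0.00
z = 0.00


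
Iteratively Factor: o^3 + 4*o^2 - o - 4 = (o + 1)*(o^2 + 3*o - 4) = (o - 1)*(o + 1)*(o + 4)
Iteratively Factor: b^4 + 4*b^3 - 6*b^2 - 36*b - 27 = (b + 3)*(b^3 + b^2 - 9*b - 9) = (b + 3)^2*(b^2 - 2*b - 3) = (b + 1)*(b + 3)^2*(b - 3)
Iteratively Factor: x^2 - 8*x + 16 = (x - 4)*(x - 4)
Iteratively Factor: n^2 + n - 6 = (n - 2)*(n + 3)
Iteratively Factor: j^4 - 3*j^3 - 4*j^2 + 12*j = (j - 3)*(j^3 - 4*j) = j*(j - 3)*(j^2 - 4) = j*(j - 3)*(j + 2)*(j - 2)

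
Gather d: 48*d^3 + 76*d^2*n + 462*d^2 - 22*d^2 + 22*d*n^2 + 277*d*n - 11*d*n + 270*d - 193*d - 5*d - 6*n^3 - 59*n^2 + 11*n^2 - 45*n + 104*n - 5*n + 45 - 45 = 48*d^3 + d^2*(76*n + 440) + d*(22*n^2 + 266*n + 72) - 6*n^3 - 48*n^2 + 54*n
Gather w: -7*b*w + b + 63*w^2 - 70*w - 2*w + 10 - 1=b + 63*w^2 + w*(-7*b - 72) + 9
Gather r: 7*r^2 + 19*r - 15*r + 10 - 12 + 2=7*r^2 + 4*r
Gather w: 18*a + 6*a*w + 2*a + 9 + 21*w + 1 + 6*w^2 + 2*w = 20*a + 6*w^2 + w*(6*a + 23) + 10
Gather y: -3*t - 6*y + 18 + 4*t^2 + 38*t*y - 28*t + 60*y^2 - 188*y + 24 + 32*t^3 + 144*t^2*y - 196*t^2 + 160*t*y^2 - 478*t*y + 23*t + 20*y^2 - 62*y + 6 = 32*t^3 - 192*t^2 - 8*t + y^2*(160*t + 80) + y*(144*t^2 - 440*t - 256) + 48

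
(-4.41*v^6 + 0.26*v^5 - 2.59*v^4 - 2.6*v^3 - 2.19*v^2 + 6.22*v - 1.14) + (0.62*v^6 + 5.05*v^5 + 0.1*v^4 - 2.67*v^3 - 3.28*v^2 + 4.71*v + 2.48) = -3.79*v^6 + 5.31*v^5 - 2.49*v^4 - 5.27*v^3 - 5.47*v^2 + 10.93*v + 1.34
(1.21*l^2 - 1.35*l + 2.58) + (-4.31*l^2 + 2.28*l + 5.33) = -3.1*l^2 + 0.93*l + 7.91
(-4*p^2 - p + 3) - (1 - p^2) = -3*p^2 - p + 2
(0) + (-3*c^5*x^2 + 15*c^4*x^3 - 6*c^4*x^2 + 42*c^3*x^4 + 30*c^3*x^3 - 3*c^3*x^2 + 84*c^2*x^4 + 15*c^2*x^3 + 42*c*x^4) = -3*c^5*x^2 + 15*c^4*x^3 - 6*c^4*x^2 + 42*c^3*x^4 + 30*c^3*x^3 - 3*c^3*x^2 + 84*c^2*x^4 + 15*c^2*x^3 + 42*c*x^4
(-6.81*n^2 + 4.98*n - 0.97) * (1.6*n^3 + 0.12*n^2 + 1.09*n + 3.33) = -10.896*n^5 + 7.1508*n^4 - 8.3773*n^3 - 17.3655*n^2 + 15.5261*n - 3.2301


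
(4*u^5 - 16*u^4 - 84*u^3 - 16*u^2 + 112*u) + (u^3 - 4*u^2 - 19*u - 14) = 4*u^5 - 16*u^4 - 83*u^3 - 20*u^2 + 93*u - 14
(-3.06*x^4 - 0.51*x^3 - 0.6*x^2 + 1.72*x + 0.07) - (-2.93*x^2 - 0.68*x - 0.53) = -3.06*x^4 - 0.51*x^3 + 2.33*x^2 + 2.4*x + 0.6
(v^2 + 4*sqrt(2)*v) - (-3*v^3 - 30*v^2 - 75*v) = 3*v^3 + 31*v^2 + 4*sqrt(2)*v + 75*v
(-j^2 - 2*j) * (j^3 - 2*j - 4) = -j^5 - 2*j^4 + 2*j^3 + 8*j^2 + 8*j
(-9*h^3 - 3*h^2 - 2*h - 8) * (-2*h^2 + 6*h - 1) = 18*h^5 - 48*h^4 - 5*h^3 + 7*h^2 - 46*h + 8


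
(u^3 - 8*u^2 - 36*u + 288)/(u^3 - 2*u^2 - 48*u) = (u - 6)/u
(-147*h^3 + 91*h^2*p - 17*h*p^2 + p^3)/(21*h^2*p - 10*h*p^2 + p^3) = (-7*h + p)/p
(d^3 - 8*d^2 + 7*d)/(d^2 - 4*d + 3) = d*(d - 7)/(d - 3)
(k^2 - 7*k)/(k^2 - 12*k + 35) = k/(k - 5)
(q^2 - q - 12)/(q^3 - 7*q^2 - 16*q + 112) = (q + 3)/(q^2 - 3*q - 28)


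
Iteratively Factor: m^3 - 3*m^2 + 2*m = (m)*(m^2 - 3*m + 2) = m*(m - 2)*(m - 1)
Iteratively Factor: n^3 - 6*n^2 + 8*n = (n - 2)*(n^2 - 4*n) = n*(n - 2)*(n - 4)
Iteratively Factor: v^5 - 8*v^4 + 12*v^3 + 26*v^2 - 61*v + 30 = (v - 5)*(v^4 - 3*v^3 - 3*v^2 + 11*v - 6) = (v - 5)*(v - 3)*(v^3 - 3*v + 2) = (v - 5)*(v - 3)*(v - 1)*(v^2 + v - 2) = (v - 5)*(v - 3)*(v - 1)*(v + 2)*(v - 1)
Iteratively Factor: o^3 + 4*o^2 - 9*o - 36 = (o + 4)*(o^2 - 9) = (o - 3)*(o + 4)*(o + 3)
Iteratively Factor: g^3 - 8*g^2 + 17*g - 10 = (g - 1)*(g^2 - 7*g + 10) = (g - 2)*(g - 1)*(g - 5)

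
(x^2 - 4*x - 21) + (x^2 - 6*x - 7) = 2*x^2 - 10*x - 28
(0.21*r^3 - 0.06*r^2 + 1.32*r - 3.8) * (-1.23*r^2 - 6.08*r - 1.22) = -0.2583*r^5 - 1.203*r^4 - 1.515*r^3 - 3.2784*r^2 + 21.4936*r + 4.636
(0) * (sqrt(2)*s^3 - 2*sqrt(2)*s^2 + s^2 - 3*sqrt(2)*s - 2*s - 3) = 0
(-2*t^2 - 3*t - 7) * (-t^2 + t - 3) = 2*t^4 + t^3 + 10*t^2 + 2*t + 21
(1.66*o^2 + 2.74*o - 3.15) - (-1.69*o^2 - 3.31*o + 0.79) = 3.35*o^2 + 6.05*o - 3.94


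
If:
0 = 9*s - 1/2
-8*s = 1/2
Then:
No Solution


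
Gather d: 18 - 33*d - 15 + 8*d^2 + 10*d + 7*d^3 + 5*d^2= 7*d^3 + 13*d^2 - 23*d + 3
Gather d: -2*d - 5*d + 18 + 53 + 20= 91 - 7*d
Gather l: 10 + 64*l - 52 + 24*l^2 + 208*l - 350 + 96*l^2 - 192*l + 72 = 120*l^2 + 80*l - 320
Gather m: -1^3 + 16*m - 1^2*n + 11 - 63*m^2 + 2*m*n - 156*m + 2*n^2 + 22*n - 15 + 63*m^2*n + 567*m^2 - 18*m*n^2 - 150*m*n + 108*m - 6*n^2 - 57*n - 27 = m^2*(63*n + 504) + m*(-18*n^2 - 148*n - 32) - 4*n^2 - 36*n - 32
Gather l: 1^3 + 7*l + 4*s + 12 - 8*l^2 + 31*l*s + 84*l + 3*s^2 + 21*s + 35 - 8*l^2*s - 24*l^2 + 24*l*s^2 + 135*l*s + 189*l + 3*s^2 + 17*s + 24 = l^2*(-8*s - 32) + l*(24*s^2 + 166*s + 280) + 6*s^2 + 42*s + 72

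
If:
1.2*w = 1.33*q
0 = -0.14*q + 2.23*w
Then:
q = 0.00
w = 0.00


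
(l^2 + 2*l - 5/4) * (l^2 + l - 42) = l^4 + 3*l^3 - 165*l^2/4 - 341*l/4 + 105/2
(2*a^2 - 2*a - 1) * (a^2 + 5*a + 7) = 2*a^4 + 8*a^3 + 3*a^2 - 19*a - 7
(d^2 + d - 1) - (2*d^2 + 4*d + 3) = -d^2 - 3*d - 4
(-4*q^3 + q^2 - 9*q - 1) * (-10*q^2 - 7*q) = 40*q^5 + 18*q^4 + 83*q^3 + 73*q^2 + 7*q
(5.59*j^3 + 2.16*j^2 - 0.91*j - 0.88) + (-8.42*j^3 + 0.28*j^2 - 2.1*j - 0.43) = -2.83*j^3 + 2.44*j^2 - 3.01*j - 1.31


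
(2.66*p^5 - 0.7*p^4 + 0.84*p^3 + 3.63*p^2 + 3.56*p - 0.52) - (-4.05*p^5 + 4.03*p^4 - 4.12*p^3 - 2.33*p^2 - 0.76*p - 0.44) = 6.71*p^5 - 4.73*p^4 + 4.96*p^3 + 5.96*p^2 + 4.32*p - 0.08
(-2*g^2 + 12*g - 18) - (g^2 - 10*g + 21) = -3*g^2 + 22*g - 39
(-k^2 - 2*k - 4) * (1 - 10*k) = 10*k^3 + 19*k^2 + 38*k - 4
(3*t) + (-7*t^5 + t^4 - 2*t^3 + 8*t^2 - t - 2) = -7*t^5 + t^4 - 2*t^3 + 8*t^2 + 2*t - 2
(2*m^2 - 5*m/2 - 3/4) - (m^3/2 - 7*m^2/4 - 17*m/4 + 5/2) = -m^3/2 + 15*m^2/4 + 7*m/4 - 13/4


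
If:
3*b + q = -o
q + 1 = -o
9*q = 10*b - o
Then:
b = 1/3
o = -37/24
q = 13/24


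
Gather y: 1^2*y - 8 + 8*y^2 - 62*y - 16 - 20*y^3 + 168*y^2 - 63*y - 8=-20*y^3 + 176*y^2 - 124*y - 32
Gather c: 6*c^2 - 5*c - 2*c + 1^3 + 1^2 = 6*c^2 - 7*c + 2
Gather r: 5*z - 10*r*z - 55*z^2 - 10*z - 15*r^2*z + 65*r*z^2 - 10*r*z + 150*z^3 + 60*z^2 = -15*r^2*z + r*(65*z^2 - 20*z) + 150*z^3 + 5*z^2 - 5*z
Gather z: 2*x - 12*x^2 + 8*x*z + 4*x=-12*x^2 + 8*x*z + 6*x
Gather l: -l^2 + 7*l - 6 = -l^2 + 7*l - 6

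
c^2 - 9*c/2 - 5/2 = (c - 5)*(c + 1/2)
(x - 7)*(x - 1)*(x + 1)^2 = x^4 - 6*x^3 - 8*x^2 + 6*x + 7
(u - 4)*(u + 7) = u^2 + 3*u - 28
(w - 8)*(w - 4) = w^2 - 12*w + 32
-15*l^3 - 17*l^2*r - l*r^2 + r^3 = (-5*l + r)*(l + r)*(3*l + r)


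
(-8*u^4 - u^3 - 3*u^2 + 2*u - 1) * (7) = -56*u^4 - 7*u^3 - 21*u^2 + 14*u - 7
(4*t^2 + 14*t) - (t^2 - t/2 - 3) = 3*t^2 + 29*t/2 + 3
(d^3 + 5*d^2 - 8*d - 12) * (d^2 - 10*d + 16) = d^5 - 5*d^4 - 42*d^3 + 148*d^2 - 8*d - 192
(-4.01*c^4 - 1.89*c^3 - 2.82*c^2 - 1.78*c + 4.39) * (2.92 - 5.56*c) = 22.2956*c^5 - 1.2008*c^4 + 10.1604*c^3 + 1.6624*c^2 - 29.606*c + 12.8188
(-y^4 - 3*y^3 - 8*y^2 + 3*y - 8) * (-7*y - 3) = 7*y^5 + 24*y^4 + 65*y^3 + 3*y^2 + 47*y + 24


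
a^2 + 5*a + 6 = (a + 2)*(a + 3)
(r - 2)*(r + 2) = r^2 - 4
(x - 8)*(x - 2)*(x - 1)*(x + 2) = x^4 - 9*x^3 + 4*x^2 + 36*x - 32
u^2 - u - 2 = (u - 2)*(u + 1)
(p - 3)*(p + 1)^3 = p^4 - 6*p^2 - 8*p - 3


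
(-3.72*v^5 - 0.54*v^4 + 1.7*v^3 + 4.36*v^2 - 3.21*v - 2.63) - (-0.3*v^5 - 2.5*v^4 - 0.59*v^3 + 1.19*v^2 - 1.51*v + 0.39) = -3.42*v^5 + 1.96*v^4 + 2.29*v^3 + 3.17*v^2 - 1.7*v - 3.02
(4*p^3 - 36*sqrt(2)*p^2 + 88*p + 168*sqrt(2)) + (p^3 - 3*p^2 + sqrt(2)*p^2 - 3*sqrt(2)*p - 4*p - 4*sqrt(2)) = 5*p^3 - 35*sqrt(2)*p^2 - 3*p^2 - 3*sqrt(2)*p + 84*p + 164*sqrt(2)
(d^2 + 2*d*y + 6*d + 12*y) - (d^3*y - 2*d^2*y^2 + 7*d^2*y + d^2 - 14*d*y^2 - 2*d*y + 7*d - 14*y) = -d^3*y + 2*d^2*y^2 - 7*d^2*y + 14*d*y^2 + 4*d*y - d + 26*y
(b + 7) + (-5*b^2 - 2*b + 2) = -5*b^2 - b + 9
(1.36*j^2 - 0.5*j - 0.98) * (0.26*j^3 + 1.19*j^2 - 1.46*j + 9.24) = 0.3536*j^5 + 1.4884*j^4 - 2.8354*j^3 + 12.1302*j^2 - 3.1892*j - 9.0552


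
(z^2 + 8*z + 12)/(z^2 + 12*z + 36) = (z + 2)/(z + 6)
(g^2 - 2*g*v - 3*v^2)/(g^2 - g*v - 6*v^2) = (g + v)/(g + 2*v)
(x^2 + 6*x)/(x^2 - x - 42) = x/(x - 7)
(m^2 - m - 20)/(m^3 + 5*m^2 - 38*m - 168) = (m - 5)/(m^2 + m - 42)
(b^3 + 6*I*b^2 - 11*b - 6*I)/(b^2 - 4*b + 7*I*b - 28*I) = (b^3 + 6*I*b^2 - 11*b - 6*I)/(b^2 + b*(-4 + 7*I) - 28*I)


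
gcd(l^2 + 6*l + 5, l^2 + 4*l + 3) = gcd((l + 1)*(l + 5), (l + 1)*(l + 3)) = l + 1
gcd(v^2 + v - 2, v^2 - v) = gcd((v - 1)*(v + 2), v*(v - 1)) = v - 1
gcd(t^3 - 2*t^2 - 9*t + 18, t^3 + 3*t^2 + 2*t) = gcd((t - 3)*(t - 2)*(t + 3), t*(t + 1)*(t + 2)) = 1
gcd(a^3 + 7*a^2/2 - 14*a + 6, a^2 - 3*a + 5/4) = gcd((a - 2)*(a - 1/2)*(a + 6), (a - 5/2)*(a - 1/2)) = a - 1/2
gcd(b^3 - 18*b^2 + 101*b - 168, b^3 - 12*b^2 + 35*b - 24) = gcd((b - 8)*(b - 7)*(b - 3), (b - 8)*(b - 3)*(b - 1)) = b^2 - 11*b + 24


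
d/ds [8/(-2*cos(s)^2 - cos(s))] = -(8*sin(s)/cos(s)^2 + 32*tan(s))/(2*cos(s) + 1)^2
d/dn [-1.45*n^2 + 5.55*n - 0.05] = 5.55 - 2.9*n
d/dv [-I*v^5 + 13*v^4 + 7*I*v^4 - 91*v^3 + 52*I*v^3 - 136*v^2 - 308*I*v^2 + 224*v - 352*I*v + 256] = -5*I*v^4 + v^3*(52 + 28*I) + v^2*(-273 + 156*I) + v*(-272 - 616*I) + 224 - 352*I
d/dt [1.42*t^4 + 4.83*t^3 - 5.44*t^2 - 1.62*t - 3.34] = 5.68*t^3 + 14.49*t^2 - 10.88*t - 1.62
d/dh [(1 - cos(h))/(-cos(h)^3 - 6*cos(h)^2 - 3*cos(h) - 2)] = (-21*cos(h) + 3*cos(2*h) + cos(3*h) - 7)*sin(h)/(2*(cos(h)^3 + 6*cos(h)^2 + 3*cos(h) + 2)^2)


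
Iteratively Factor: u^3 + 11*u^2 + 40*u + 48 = (u + 3)*(u^2 + 8*u + 16) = (u + 3)*(u + 4)*(u + 4)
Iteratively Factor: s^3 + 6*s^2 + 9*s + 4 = (s + 1)*(s^2 + 5*s + 4) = (s + 1)^2*(s + 4)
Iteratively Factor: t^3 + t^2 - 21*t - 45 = (t + 3)*(t^2 - 2*t - 15) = (t + 3)^2*(t - 5)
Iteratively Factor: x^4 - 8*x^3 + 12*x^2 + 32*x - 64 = (x - 4)*(x^3 - 4*x^2 - 4*x + 16) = (x - 4)*(x + 2)*(x^2 - 6*x + 8) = (x - 4)^2*(x + 2)*(x - 2)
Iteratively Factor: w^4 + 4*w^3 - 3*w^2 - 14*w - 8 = (w + 1)*(w^3 + 3*w^2 - 6*w - 8) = (w + 1)*(w + 4)*(w^2 - w - 2) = (w + 1)^2*(w + 4)*(w - 2)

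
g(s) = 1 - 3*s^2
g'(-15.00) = 90.00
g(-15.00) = -674.00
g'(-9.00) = 54.00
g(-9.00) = -242.00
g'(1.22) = -7.32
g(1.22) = -3.47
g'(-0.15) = 0.90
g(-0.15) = 0.93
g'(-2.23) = 13.38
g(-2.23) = -13.92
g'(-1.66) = 9.96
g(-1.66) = -7.27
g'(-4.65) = 27.90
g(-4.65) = -63.87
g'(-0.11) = 0.66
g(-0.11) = 0.96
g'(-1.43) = 8.58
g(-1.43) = -5.13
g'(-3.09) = 18.54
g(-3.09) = -27.64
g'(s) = -6*s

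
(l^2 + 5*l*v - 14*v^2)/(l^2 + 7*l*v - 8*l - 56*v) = (l - 2*v)/(l - 8)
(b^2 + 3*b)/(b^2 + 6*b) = (b + 3)/(b + 6)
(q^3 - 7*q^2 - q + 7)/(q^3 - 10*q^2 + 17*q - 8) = (q^2 - 6*q - 7)/(q^2 - 9*q + 8)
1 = 1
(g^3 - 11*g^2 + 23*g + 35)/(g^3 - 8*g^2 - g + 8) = (g^2 - 12*g + 35)/(g^2 - 9*g + 8)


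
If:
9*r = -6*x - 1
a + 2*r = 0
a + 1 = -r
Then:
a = -2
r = 1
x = -5/3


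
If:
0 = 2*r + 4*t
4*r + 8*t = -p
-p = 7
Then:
No Solution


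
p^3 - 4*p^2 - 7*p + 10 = (p - 5)*(p - 1)*(p + 2)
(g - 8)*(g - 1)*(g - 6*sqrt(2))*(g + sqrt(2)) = g^4 - 9*g^3 - 5*sqrt(2)*g^3 - 4*g^2 + 45*sqrt(2)*g^2 - 40*sqrt(2)*g + 108*g - 96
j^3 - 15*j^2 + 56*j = j*(j - 8)*(j - 7)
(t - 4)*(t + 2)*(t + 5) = t^3 + 3*t^2 - 18*t - 40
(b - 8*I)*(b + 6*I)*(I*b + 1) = I*b^3 + 3*b^2 + 46*I*b + 48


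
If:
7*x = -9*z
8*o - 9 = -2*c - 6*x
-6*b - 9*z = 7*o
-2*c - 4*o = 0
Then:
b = -15*z/4 - 21/8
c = -27*z/7 - 9/2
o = 27*z/14 + 9/4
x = -9*z/7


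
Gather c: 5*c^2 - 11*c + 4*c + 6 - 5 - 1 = 5*c^2 - 7*c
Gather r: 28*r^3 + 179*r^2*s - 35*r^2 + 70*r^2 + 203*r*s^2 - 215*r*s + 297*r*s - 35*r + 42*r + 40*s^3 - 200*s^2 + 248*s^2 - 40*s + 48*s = 28*r^3 + r^2*(179*s + 35) + r*(203*s^2 + 82*s + 7) + 40*s^3 + 48*s^2 + 8*s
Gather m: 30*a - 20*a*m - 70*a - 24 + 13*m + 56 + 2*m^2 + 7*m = -40*a + 2*m^2 + m*(20 - 20*a) + 32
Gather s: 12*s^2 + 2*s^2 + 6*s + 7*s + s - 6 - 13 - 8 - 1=14*s^2 + 14*s - 28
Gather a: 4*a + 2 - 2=4*a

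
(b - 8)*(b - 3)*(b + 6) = b^3 - 5*b^2 - 42*b + 144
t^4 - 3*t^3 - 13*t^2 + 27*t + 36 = (t - 4)*(t - 3)*(t + 1)*(t + 3)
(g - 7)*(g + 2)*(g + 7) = g^3 + 2*g^2 - 49*g - 98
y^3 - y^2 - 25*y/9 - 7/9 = (y - 7/3)*(y + 1/3)*(y + 1)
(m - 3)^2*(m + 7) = m^3 + m^2 - 33*m + 63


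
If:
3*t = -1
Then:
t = -1/3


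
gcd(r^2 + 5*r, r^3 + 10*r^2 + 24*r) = r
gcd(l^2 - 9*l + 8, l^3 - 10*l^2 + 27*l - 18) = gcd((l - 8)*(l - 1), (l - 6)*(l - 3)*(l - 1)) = l - 1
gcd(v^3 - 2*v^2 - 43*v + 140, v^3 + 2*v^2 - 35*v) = v^2 + 2*v - 35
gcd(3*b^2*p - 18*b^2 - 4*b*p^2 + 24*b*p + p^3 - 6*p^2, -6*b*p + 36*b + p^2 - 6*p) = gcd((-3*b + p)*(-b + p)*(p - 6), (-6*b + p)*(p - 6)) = p - 6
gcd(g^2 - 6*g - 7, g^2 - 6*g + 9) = 1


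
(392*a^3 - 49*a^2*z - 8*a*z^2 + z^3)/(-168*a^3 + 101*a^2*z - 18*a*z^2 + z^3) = (7*a + z)/(-3*a + z)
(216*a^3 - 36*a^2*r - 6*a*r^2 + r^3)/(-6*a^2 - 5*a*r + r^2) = (-36*a^2 + r^2)/(a + r)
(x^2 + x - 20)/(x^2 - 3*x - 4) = (x + 5)/(x + 1)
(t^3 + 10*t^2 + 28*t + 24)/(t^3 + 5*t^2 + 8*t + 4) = (t + 6)/(t + 1)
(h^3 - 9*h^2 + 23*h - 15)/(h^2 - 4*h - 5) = (h^2 - 4*h + 3)/(h + 1)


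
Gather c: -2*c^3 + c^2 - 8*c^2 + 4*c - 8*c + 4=-2*c^3 - 7*c^2 - 4*c + 4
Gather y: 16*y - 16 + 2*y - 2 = 18*y - 18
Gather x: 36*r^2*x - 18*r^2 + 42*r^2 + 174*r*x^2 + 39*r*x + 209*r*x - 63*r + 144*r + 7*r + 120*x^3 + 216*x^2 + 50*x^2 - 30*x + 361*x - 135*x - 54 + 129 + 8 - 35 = 24*r^2 + 88*r + 120*x^3 + x^2*(174*r + 266) + x*(36*r^2 + 248*r + 196) + 48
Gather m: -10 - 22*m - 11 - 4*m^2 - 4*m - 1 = -4*m^2 - 26*m - 22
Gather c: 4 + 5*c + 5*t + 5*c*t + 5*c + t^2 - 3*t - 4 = c*(5*t + 10) + t^2 + 2*t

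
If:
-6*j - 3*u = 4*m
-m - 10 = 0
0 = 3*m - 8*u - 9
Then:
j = 437/48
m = -10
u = -39/8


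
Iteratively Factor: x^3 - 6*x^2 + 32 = (x - 4)*(x^2 - 2*x - 8) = (x - 4)*(x + 2)*(x - 4)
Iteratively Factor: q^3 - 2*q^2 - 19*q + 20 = (q - 1)*(q^2 - q - 20) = (q - 5)*(q - 1)*(q + 4)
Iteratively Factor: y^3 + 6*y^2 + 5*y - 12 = (y + 4)*(y^2 + 2*y - 3) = (y - 1)*(y + 4)*(y + 3)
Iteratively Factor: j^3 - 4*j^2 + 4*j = (j - 2)*(j^2 - 2*j) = (j - 2)^2*(j)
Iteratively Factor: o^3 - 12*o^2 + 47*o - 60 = (o - 3)*(o^2 - 9*o + 20) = (o - 4)*(o - 3)*(o - 5)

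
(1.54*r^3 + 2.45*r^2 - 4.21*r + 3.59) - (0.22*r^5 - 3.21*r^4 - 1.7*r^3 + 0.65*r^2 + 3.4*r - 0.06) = -0.22*r^5 + 3.21*r^4 + 3.24*r^3 + 1.8*r^2 - 7.61*r + 3.65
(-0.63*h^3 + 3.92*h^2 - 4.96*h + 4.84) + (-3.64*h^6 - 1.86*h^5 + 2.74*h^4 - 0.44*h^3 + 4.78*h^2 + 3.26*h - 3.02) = -3.64*h^6 - 1.86*h^5 + 2.74*h^4 - 1.07*h^3 + 8.7*h^2 - 1.7*h + 1.82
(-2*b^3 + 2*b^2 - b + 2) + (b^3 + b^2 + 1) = -b^3 + 3*b^2 - b + 3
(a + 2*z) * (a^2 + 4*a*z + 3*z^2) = a^3 + 6*a^2*z + 11*a*z^2 + 6*z^3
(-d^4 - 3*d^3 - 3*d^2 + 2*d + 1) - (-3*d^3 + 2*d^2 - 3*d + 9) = -d^4 - 5*d^2 + 5*d - 8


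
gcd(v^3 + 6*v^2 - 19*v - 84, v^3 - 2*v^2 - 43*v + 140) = v^2 + 3*v - 28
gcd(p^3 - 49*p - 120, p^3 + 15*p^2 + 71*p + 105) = p^2 + 8*p + 15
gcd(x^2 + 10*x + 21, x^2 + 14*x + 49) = x + 7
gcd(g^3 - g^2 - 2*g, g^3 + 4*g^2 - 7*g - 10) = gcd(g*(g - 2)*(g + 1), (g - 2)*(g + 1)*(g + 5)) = g^2 - g - 2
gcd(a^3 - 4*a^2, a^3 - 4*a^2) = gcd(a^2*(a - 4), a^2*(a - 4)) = a^3 - 4*a^2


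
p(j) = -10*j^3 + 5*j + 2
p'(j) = 5 - 30*j^2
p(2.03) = -71.50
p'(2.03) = -118.63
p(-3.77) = 518.98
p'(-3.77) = -421.39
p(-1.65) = 38.67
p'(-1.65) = -76.68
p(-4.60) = 952.36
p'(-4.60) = -629.80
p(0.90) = -0.79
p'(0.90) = -19.30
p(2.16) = -87.98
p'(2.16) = -134.97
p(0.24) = 3.06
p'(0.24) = 3.27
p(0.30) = 3.23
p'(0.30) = 2.30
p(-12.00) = 17222.00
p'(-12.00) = -4315.00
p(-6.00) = 2132.00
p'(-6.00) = -1075.00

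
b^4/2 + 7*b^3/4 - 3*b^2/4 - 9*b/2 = b*(b/2 + 1)*(b - 3/2)*(b + 3)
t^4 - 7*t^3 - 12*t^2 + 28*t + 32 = (t - 8)*(t - 2)*(t + 1)*(t + 2)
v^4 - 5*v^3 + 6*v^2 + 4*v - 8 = (v - 2)^3*(v + 1)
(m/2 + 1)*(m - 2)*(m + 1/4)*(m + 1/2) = m^4/2 + 3*m^3/8 - 31*m^2/16 - 3*m/2 - 1/4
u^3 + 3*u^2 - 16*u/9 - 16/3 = (u - 4/3)*(u + 4/3)*(u + 3)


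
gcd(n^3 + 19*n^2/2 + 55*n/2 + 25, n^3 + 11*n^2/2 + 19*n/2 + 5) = n^2 + 9*n/2 + 5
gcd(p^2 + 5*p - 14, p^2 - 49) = p + 7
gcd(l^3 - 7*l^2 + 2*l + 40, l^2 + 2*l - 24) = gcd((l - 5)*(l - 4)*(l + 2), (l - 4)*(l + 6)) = l - 4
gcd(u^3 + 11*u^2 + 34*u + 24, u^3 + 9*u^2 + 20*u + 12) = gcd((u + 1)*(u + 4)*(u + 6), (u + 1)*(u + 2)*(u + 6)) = u^2 + 7*u + 6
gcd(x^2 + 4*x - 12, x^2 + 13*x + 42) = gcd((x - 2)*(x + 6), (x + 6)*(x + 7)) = x + 6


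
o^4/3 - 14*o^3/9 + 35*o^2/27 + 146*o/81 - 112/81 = (o/3 + 1/3)*(o - 8/3)*(o - 7/3)*(o - 2/3)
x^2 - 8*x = x*(x - 8)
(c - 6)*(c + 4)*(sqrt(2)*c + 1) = sqrt(2)*c^3 - 2*sqrt(2)*c^2 + c^2 - 24*sqrt(2)*c - 2*c - 24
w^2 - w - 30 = (w - 6)*(w + 5)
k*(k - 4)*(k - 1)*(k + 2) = k^4 - 3*k^3 - 6*k^2 + 8*k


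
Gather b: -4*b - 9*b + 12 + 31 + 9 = 52 - 13*b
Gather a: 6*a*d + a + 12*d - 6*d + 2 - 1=a*(6*d + 1) + 6*d + 1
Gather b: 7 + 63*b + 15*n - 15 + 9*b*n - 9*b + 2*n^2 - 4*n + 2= b*(9*n + 54) + 2*n^2 + 11*n - 6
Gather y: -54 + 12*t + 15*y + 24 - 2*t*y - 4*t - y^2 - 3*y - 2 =8*t - y^2 + y*(12 - 2*t) - 32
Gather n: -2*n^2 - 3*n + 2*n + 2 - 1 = -2*n^2 - n + 1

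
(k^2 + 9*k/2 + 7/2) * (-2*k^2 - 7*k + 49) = -2*k^4 - 16*k^3 + 21*k^2/2 + 196*k + 343/2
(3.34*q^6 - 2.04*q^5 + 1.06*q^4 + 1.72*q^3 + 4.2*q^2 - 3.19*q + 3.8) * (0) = 0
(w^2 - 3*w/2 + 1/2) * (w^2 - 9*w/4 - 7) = w^4 - 15*w^3/4 - 25*w^2/8 + 75*w/8 - 7/2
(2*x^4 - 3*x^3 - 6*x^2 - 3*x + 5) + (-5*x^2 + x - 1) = 2*x^4 - 3*x^3 - 11*x^2 - 2*x + 4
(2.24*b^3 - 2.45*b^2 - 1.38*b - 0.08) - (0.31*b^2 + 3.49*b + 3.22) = 2.24*b^3 - 2.76*b^2 - 4.87*b - 3.3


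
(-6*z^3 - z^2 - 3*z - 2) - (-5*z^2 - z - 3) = -6*z^3 + 4*z^2 - 2*z + 1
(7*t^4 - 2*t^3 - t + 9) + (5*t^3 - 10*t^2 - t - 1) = 7*t^4 + 3*t^3 - 10*t^2 - 2*t + 8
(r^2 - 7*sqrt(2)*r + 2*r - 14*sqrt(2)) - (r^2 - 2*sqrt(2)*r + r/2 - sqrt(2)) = -5*sqrt(2)*r + 3*r/2 - 13*sqrt(2)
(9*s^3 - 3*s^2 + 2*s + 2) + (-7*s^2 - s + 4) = 9*s^3 - 10*s^2 + s + 6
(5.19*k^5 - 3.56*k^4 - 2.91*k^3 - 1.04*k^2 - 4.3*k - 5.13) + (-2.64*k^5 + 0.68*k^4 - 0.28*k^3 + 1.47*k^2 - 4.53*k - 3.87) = 2.55*k^5 - 2.88*k^4 - 3.19*k^3 + 0.43*k^2 - 8.83*k - 9.0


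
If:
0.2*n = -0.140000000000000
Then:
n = -0.70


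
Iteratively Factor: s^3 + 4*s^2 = (s)*(s^2 + 4*s) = s*(s + 4)*(s)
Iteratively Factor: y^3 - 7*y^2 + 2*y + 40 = (y - 4)*(y^2 - 3*y - 10) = (y - 4)*(y + 2)*(y - 5)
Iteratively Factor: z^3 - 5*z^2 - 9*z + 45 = (z + 3)*(z^2 - 8*z + 15) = (z - 5)*(z + 3)*(z - 3)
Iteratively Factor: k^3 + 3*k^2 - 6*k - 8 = (k + 1)*(k^2 + 2*k - 8) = (k + 1)*(k + 4)*(k - 2)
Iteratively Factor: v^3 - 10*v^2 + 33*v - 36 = (v - 3)*(v^2 - 7*v + 12) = (v - 3)^2*(v - 4)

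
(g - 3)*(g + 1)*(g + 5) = g^3 + 3*g^2 - 13*g - 15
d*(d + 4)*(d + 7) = d^3 + 11*d^2 + 28*d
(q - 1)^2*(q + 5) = q^3 + 3*q^2 - 9*q + 5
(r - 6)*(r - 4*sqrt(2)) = r^2 - 6*r - 4*sqrt(2)*r + 24*sqrt(2)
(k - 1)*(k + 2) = k^2 + k - 2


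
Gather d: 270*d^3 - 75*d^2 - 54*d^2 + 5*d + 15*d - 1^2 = 270*d^3 - 129*d^2 + 20*d - 1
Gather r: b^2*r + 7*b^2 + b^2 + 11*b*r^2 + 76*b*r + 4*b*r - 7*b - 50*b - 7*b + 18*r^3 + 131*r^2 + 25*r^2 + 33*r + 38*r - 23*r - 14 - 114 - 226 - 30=8*b^2 - 64*b + 18*r^3 + r^2*(11*b + 156) + r*(b^2 + 80*b + 48) - 384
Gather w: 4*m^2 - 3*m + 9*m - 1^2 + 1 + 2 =4*m^2 + 6*m + 2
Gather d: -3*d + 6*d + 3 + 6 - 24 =3*d - 15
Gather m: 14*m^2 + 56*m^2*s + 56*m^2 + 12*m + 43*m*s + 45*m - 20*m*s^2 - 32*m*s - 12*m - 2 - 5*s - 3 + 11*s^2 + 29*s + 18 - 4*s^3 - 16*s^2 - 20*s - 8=m^2*(56*s + 70) + m*(-20*s^2 + 11*s + 45) - 4*s^3 - 5*s^2 + 4*s + 5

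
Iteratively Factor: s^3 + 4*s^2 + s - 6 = (s - 1)*(s^2 + 5*s + 6) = (s - 1)*(s + 2)*(s + 3)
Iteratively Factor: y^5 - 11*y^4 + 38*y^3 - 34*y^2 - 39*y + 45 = (y - 3)*(y^4 - 8*y^3 + 14*y^2 + 8*y - 15) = (y - 5)*(y - 3)*(y^3 - 3*y^2 - y + 3) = (y - 5)*(y - 3)^2*(y^2 - 1) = (y - 5)*(y - 3)^2*(y - 1)*(y + 1)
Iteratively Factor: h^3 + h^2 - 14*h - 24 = (h - 4)*(h^2 + 5*h + 6) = (h - 4)*(h + 2)*(h + 3)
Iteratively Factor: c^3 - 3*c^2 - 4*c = (c - 4)*(c^2 + c) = (c - 4)*(c + 1)*(c)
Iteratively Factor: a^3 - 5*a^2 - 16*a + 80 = (a - 5)*(a^2 - 16) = (a - 5)*(a - 4)*(a + 4)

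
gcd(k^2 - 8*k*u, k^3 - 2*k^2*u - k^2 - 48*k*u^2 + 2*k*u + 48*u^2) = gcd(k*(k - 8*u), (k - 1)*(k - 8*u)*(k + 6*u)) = -k + 8*u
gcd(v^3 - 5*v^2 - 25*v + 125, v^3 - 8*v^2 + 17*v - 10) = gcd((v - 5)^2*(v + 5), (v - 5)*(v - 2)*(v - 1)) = v - 5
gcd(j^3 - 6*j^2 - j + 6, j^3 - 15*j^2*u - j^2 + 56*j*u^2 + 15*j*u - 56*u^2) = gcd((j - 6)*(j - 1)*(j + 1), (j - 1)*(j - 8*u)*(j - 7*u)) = j - 1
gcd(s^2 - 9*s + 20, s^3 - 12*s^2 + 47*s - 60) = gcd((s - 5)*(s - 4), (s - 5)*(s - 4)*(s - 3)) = s^2 - 9*s + 20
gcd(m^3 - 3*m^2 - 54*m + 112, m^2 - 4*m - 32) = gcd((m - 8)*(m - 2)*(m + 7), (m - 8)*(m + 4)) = m - 8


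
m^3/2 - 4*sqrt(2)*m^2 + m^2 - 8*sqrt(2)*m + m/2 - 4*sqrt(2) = (m/2 + 1/2)*(m + 1)*(m - 8*sqrt(2))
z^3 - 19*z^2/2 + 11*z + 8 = (z - 8)*(z - 2)*(z + 1/2)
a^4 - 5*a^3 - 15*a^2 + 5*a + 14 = (a - 7)*(a - 1)*(a + 1)*(a + 2)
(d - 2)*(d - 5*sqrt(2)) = d^2 - 5*sqrt(2)*d - 2*d + 10*sqrt(2)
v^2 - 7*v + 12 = (v - 4)*(v - 3)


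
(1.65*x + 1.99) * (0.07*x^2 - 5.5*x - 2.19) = 0.1155*x^3 - 8.9357*x^2 - 14.5585*x - 4.3581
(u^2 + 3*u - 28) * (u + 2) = u^3 + 5*u^2 - 22*u - 56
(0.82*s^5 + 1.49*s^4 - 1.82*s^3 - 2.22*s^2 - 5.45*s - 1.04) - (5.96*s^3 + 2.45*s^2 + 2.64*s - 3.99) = 0.82*s^5 + 1.49*s^4 - 7.78*s^3 - 4.67*s^2 - 8.09*s + 2.95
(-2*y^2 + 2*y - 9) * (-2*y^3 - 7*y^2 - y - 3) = 4*y^5 + 10*y^4 + 6*y^3 + 67*y^2 + 3*y + 27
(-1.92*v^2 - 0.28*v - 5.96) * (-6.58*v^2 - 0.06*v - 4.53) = 12.6336*v^4 + 1.9576*v^3 + 47.9312*v^2 + 1.626*v + 26.9988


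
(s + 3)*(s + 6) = s^2 + 9*s + 18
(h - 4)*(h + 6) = h^2 + 2*h - 24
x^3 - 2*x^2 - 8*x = x*(x - 4)*(x + 2)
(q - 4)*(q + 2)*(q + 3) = q^3 + q^2 - 14*q - 24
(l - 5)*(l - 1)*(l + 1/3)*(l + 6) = l^4 + l^3/3 - 31*l^2 + 59*l/3 + 10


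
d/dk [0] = 0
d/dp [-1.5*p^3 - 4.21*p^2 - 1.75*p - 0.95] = -4.5*p^2 - 8.42*p - 1.75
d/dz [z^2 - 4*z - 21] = 2*z - 4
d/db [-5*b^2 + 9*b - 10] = 9 - 10*b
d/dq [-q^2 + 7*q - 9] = 7 - 2*q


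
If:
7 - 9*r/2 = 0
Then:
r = 14/9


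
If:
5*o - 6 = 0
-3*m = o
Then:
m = -2/5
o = 6/5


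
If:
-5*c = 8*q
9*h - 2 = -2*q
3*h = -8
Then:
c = -104/5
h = -8/3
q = 13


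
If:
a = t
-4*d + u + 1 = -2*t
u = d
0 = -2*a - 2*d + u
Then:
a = -1/8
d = 1/4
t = -1/8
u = 1/4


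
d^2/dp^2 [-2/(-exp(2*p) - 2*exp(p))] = 4*(4*(exp(p) + 1)^2 - (exp(p) + 2)*(2*exp(p) + 1))*exp(-p)/(exp(p) + 2)^3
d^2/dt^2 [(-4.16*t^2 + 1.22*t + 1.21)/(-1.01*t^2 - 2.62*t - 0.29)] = (-24.505428*t^3 - 14.71671*t^2 - 17.067384*t - 13.349406)/(1.030301*t^6 + 8.017986*t^5 + 21.686619*t^4 + 22.589116*t^3 + 6.226851*t^2 + 0.661026*t + 0.024389)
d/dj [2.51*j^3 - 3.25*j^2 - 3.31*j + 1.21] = 7.53*j^2 - 6.5*j - 3.31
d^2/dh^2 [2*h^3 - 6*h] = 12*h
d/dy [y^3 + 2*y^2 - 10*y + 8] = 3*y^2 + 4*y - 10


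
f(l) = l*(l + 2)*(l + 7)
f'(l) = l*(l + 2) + l*(l + 7) + (l + 2)*(l + 7) = 3*l^2 + 18*l + 14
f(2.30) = 91.98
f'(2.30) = 71.27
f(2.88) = 138.86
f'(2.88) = 90.72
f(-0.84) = -6.00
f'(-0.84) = 1.00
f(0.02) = 0.28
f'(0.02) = 14.36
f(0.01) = 0.14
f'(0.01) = 14.18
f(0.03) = 0.43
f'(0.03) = 14.54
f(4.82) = 388.55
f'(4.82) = 170.46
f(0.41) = 7.32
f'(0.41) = 21.88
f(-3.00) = 12.00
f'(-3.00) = -13.00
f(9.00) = 1584.00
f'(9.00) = 419.00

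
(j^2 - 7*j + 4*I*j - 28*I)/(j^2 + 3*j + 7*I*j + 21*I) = (j^2 + j*(-7 + 4*I) - 28*I)/(j^2 + j*(3 + 7*I) + 21*I)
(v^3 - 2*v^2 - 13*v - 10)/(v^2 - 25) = (v^2 + 3*v + 2)/(v + 5)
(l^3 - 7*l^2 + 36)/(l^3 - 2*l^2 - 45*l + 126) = (l + 2)/(l + 7)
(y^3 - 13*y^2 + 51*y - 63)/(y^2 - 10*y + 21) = y - 3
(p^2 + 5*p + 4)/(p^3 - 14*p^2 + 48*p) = (p^2 + 5*p + 4)/(p*(p^2 - 14*p + 48))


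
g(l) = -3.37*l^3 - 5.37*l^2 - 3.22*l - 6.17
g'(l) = -10.11*l^2 - 10.74*l - 3.22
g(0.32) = -7.86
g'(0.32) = -7.69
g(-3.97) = 132.84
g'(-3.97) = -119.92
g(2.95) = -148.92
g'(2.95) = -122.89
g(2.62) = -112.08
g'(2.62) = -100.76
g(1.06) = -19.63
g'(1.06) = -25.96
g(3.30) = -196.38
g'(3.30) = -148.76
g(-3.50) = 83.81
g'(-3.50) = -89.48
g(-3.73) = 106.01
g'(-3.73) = -103.82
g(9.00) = -2926.85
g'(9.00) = -918.79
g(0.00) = -6.17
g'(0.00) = -3.22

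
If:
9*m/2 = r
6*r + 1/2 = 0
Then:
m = -1/54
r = -1/12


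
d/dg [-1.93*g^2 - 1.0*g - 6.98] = -3.86*g - 1.0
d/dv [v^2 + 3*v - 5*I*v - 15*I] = 2*v + 3 - 5*I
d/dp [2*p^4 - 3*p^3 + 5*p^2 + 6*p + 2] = 8*p^3 - 9*p^2 + 10*p + 6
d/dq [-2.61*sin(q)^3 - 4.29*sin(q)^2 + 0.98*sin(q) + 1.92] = (-7.83*sin(q)^2 - 8.58*sin(q) + 0.98)*cos(q)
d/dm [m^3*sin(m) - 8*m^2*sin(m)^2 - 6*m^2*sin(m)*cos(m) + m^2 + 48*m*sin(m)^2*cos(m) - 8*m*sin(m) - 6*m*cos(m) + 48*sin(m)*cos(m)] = m^3*cos(m) + 3*m^2*sin(m) - 8*m^2*sin(2*m) - 6*m^2*cos(2*m) - 6*m*sin(m) - 6*m*sin(2*m) + 36*m*sin(3*m) - 8*m*cos(m) + 8*m*cos(2*m) - 6*m - 8*sin(m) + 6*cos(m) + 48*cos(2*m) - 12*cos(3*m)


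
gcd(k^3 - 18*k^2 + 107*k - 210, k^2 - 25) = k - 5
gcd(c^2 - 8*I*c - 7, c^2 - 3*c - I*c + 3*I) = c - I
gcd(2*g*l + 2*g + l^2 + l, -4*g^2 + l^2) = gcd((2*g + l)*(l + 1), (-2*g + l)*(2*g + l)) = 2*g + l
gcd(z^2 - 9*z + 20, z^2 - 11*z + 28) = z - 4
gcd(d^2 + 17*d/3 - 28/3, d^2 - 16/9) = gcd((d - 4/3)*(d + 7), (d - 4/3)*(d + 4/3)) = d - 4/3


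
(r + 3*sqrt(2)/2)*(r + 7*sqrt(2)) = r^2 + 17*sqrt(2)*r/2 + 21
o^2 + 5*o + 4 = (o + 1)*(o + 4)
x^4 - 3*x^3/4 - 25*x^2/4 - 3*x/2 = x*(x - 3)*(x + 1/4)*(x + 2)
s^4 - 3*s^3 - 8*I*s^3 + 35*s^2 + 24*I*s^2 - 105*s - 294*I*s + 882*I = (s - 3)*(s - 7*I)^2*(s + 6*I)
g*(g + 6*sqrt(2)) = g^2 + 6*sqrt(2)*g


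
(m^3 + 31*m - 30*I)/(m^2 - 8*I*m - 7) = (m^2 + I*m + 30)/(m - 7*I)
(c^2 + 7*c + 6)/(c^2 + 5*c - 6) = (c + 1)/(c - 1)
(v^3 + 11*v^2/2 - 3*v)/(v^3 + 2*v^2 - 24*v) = (v - 1/2)/(v - 4)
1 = 1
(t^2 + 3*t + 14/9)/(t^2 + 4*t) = (t^2 + 3*t + 14/9)/(t*(t + 4))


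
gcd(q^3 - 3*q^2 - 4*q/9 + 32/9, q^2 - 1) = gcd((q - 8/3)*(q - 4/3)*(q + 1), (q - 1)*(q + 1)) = q + 1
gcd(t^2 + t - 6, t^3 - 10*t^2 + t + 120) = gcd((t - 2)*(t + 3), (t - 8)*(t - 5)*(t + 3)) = t + 3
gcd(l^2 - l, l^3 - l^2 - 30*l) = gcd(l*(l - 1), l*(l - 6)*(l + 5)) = l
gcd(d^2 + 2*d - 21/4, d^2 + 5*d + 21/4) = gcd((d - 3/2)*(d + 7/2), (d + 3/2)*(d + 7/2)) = d + 7/2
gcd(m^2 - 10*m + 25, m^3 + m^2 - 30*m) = m - 5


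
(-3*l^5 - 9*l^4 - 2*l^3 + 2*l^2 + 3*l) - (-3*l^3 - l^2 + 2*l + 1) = -3*l^5 - 9*l^4 + l^3 + 3*l^2 + l - 1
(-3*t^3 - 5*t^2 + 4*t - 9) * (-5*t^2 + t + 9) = 15*t^5 + 22*t^4 - 52*t^3 + 4*t^2 + 27*t - 81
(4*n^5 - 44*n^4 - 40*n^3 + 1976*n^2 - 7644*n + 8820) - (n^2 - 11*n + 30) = 4*n^5 - 44*n^4 - 40*n^3 + 1975*n^2 - 7633*n + 8790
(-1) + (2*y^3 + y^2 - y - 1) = 2*y^3 + y^2 - y - 2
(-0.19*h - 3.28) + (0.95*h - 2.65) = 0.76*h - 5.93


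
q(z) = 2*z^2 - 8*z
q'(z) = 4*z - 8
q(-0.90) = 8.82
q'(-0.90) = -11.60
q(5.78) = 20.58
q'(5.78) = 15.12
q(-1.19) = 12.35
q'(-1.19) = -12.76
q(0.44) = -3.13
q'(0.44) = -6.24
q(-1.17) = 12.10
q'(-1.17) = -12.68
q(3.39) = -4.14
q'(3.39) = 5.56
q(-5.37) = 100.63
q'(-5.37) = -29.48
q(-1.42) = 15.39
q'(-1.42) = -13.68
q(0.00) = 0.00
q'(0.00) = -8.00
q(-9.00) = 234.00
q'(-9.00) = -44.00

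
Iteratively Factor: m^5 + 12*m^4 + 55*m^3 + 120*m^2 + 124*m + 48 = (m + 4)*(m^4 + 8*m^3 + 23*m^2 + 28*m + 12) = (m + 1)*(m + 4)*(m^3 + 7*m^2 + 16*m + 12) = (m + 1)*(m + 3)*(m + 4)*(m^2 + 4*m + 4) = (m + 1)*(m + 2)*(m + 3)*(m + 4)*(m + 2)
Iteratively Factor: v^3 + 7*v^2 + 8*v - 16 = (v + 4)*(v^2 + 3*v - 4) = (v - 1)*(v + 4)*(v + 4)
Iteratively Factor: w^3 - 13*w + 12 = (w - 3)*(w^2 + 3*w - 4) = (w - 3)*(w + 4)*(w - 1)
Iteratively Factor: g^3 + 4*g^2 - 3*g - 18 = (g - 2)*(g^2 + 6*g + 9) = (g - 2)*(g + 3)*(g + 3)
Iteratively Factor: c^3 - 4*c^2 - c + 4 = (c + 1)*(c^2 - 5*c + 4) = (c - 4)*(c + 1)*(c - 1)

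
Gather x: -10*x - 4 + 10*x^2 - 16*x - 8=10*x^2 - 26*x - 12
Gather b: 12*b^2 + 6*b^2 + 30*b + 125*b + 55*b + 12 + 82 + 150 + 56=18*b^2 + 210*b + 300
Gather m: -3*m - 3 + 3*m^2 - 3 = 3*m^2 - 3*m - 6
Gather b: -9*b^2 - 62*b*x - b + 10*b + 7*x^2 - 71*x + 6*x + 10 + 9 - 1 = -9*b^2 + b*(9 - 62*x) + 7*x^2 - 65*x + 18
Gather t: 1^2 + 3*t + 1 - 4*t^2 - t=-4*t^2 + 2*t + 2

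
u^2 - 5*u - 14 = (u - 7)*(u + 2)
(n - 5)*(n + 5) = n^2 - 25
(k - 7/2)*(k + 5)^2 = k^3 + 13*k^2/2 - 10*k - 175/2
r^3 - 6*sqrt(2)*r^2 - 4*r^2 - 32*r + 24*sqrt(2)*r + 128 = (r - 4)*(r - 8*sqrt(2))*(r + 2*sqrt(2))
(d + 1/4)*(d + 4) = d^2 + 17*d/4 + 1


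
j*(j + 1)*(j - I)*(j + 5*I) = j^4 + j^3 + 4*I*j^3 + 5*j^2 + 4*I*j^2 + 5*j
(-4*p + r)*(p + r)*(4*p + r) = -16*p^3 - 16*p^2*r + p*r^2 + r^3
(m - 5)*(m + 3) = m^2 - 2*m - 15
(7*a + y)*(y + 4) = 7*a*y + 28*a + y^2 + 4*y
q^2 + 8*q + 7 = (q + 1)*(q + 7)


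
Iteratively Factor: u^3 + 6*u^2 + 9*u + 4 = (u + 1)*(u^2 + 5*u + 4) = (u + 1)^2*(u + 4)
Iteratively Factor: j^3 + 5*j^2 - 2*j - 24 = (j + 4)*(j^2 + j - 6) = (j + 3)*(j + 4)*(j - 2)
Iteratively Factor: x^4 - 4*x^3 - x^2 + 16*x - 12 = (x - 2)*(x^3 - 2*x^2 - 5*x + 6) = (x - 2)*(x - 1)*(x^2 - x - 6) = (x - 2)*(x - 1)*(x + 2)*(x - 3)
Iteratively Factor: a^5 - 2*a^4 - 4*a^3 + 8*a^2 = (a)*(a^4 - 2*a^3 - 4*a^2 + 8*a) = a*(a - 2)*(a^3 - 4*a) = a*(a - 2)*(a + 2)*(a^2 - 2*a) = a*(a - 2)^2*(a + 2)*(a)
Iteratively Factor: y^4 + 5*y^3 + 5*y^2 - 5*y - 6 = (y + 2)*(y^3 + 3*y^2 - y - 3) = (y + 2)*(y + 3)*(y^2 - 1) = (y - 1)*(y + 2)*(y + 3)*(y + 1)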